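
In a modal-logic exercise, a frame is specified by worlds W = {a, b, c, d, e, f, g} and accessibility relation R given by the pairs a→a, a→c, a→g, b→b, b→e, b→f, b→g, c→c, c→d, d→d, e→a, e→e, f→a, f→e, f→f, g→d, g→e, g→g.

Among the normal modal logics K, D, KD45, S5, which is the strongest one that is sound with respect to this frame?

Serial (axiom D): yes — every world has a successor (e.g. a R a).
Euclidean (axiom 5): no — a R c and a R g, but not c R g.
Transitive (axiom 4): no — a R c and c R d, but not a R d.
Reflexive (axiom T): yes — every world is R-related to itself.
So F validates K, D; KD45 would additionally require R to be Euclidean and transitive. The strongest is D.

D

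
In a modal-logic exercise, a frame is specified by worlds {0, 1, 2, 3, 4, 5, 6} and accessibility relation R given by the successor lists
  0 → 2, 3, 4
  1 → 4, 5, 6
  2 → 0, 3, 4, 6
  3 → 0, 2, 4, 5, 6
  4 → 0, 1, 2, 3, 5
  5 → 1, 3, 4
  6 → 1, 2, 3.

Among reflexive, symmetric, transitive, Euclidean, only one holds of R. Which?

Reflexive: no — 0 is not related to itself.
Symmetric: yes — every pair in R has its reverse in R.
Transitive: no — 0 R 2 and 2 R 6, but not 0 R 6.
Euclidean: no — 1 R 4 and 1 R 6, but not 4 R 6.
Only symmetric holds.

symmetric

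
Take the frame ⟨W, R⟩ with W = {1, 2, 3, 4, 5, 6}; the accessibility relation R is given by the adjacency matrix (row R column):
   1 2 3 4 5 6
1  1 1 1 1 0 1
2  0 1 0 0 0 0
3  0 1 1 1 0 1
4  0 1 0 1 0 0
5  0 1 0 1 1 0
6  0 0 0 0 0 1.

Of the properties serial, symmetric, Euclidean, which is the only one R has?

Serial: yes — every world has a successor (e.g. 1 R 1).
Symmetric: no — 1 R 2 but not 2 R 1.
Euclidean: no — 1 R 2 and 1 R 3, but not 2 R 3.
Only serial holds.

serial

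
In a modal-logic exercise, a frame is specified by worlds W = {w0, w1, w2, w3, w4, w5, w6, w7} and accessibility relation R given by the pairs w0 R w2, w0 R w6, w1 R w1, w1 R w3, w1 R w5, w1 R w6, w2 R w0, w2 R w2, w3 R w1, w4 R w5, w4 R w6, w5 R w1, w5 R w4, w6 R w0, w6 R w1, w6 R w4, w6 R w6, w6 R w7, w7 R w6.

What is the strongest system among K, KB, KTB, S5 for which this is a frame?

KB

Symmetric (axiom B): yes — every pair in R has its reverse in R.
Reflexive (axiom T): no — w0 is not related to itself.
Euclidean (axiom 5): no — w0 R w2 and w0 R w6, but not w2 R w6.
So F validates K, KB; KTB would additionally require R to be reflexive. The strongest is KB.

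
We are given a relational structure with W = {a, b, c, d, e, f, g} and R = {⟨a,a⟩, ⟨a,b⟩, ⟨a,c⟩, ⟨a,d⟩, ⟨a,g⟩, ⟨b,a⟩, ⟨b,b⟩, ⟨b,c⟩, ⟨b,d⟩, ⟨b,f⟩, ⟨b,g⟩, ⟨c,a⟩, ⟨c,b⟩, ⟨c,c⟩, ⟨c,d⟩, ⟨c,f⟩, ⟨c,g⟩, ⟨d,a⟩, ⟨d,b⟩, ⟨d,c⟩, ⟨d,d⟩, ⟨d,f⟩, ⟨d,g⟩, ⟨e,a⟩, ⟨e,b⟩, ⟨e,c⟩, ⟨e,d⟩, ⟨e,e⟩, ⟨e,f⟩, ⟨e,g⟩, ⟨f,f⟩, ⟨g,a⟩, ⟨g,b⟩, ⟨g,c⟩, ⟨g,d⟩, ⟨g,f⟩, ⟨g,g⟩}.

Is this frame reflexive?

Reflexive: yes — every world is R-related to itself.

Yes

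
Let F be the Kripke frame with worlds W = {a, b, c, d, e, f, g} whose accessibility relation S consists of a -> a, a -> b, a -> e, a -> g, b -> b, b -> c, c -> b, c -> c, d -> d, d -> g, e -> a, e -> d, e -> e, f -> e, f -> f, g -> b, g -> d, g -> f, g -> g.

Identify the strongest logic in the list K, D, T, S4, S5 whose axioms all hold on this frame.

T

Serial (axiom D): yes — every world has a successor (e.g. a S a).
Reflexive (axiom T): yes — every world is S-related to itself.
Transitive (axiom 4): no — a S b and b S c, but not a S c.
Euclidean (axiom 5): no — a S b and a S e, but not b S e.
So F validates K, D, T; S4 would additionally require S to be transitive. The strongest is T.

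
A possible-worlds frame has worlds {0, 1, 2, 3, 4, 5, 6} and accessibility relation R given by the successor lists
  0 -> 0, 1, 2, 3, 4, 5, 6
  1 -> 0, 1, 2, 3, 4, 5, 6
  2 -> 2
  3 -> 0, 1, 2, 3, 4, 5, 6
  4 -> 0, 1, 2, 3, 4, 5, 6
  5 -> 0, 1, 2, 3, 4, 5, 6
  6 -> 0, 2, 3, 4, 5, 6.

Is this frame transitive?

No

Transitive: no — 6 R 0 and 0 R 1, but not 6 R 1.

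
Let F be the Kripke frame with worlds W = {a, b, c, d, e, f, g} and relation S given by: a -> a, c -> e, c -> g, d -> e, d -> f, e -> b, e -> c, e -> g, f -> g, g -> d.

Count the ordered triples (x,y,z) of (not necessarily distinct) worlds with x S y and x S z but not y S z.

17

Enumerating: (c,e,e), (c,g,e), (c,g,g), (d,e,e), (d,e,f), (d,f,e), (d,f,f), (e,b,b), (e,b,c), (e,b,g), (e,c,b), (e,c,c), (e,g,b), (e,g,c), (e,g,g), (f,g,g), (g,d,d).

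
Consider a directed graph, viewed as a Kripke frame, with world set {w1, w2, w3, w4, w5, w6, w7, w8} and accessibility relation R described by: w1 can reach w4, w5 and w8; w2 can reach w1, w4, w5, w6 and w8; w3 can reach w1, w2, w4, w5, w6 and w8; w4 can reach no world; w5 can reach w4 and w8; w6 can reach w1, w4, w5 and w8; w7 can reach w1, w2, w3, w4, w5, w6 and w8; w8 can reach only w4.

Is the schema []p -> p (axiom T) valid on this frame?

No

Axiom T corresponds to the accessibility relation being reflexive.
Reflexive: no — w1 is not related to itself.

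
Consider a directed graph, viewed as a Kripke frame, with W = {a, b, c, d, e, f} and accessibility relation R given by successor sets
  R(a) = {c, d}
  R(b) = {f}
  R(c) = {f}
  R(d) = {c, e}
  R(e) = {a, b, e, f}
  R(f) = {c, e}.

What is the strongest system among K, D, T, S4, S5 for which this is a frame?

Serial (axiom D): yes — every world has a successor (e.g. a R c).
Reflexive (axiom T): no — a is not related to itself.
Transitive (axiom 4): no — a R c and c R f, but not a R f.
Euclidean (axiom 5): no — a R c and a R d, but not c R d.
So F validates K, D; T would additionally require R to be reflexive. The strongest is D.

D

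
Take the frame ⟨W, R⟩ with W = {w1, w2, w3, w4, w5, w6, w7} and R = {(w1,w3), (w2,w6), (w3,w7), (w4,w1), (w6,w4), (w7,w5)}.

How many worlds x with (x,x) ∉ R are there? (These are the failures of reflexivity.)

7

Enumerating: w1, w2, w3, w4, w5, w6, w7.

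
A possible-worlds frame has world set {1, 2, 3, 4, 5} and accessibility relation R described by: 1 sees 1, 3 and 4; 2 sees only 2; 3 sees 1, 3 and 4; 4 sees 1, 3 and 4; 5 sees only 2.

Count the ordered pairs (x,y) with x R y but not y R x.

Enumerating: (5,2).

1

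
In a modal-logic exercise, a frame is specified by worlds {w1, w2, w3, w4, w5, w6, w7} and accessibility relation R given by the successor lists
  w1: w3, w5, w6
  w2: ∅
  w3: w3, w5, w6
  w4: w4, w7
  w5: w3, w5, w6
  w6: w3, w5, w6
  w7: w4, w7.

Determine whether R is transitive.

Yes

Transitive: yes — every two-step R-path is closed by a direct edge.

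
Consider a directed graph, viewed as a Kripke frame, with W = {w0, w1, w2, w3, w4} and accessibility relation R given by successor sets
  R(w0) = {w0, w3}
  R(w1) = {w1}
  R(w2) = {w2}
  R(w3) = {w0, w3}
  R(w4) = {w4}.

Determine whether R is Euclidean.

Yes

Euclidean: yes — any two successors of a common world are R-related.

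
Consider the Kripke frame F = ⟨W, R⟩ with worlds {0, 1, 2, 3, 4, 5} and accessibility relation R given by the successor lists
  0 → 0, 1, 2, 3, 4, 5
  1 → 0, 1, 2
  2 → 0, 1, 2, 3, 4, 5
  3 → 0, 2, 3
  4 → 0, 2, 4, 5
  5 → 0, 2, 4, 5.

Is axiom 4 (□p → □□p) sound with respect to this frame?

No

Axiom 4 corresponds to the accessibility relation being transitive.
Transitive: no — 1 R 0 and 0 R 3, but not 1 R 3.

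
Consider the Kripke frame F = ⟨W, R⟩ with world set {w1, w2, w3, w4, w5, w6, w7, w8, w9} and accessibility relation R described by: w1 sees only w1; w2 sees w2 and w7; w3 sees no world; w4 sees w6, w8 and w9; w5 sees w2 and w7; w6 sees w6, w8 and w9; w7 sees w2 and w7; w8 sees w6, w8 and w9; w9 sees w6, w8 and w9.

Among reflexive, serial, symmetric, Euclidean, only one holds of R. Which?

Euclidean

Reflexive: no — w3 is not related to itself.
Serial: no — w3 has no R-successor.
Symmetric: no — w4 R w6 but not w6 R w4.
Euclidean: yes — any two successors of a common world are R-related.
Only Euclidean holds.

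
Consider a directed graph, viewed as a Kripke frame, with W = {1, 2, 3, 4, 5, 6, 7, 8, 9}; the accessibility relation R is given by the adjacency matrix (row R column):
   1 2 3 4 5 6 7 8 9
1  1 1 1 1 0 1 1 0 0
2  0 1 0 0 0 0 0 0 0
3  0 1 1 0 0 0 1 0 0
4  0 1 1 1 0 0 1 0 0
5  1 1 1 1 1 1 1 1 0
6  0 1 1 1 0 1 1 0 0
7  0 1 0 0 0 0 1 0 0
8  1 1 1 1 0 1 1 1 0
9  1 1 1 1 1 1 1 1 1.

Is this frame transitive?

Yes

Transitive: yes — every two-step R-path is closed by a direct edge.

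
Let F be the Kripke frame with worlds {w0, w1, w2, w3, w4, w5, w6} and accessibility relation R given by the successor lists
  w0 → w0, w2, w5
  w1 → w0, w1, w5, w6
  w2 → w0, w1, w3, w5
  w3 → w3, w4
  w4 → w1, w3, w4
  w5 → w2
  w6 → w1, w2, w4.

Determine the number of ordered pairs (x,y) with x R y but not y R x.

8

Enumerating: (w0,w5), (w1,w0), (w1,w5), (w2,w1), (w2,w3), (w4,w1), (w6,w2), (w6,w4).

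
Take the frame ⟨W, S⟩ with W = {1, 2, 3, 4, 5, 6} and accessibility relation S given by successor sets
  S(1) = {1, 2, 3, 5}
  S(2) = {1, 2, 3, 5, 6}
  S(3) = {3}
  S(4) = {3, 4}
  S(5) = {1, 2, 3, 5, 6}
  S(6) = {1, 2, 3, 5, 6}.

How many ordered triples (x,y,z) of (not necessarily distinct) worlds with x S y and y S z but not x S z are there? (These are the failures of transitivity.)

Enumerating: (1,2,6), (1,5,6).

2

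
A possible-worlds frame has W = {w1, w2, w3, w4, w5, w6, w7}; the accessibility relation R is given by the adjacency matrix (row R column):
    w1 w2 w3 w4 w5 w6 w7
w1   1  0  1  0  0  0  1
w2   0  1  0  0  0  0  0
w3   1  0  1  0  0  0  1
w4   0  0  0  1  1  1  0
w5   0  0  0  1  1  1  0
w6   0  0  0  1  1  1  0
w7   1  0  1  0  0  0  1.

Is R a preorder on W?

Reflexive: yes — every world is R-related to itself.
Transitive: yes — every two-step R-path is closed by a direct edge.
So R is a preorder.

Yes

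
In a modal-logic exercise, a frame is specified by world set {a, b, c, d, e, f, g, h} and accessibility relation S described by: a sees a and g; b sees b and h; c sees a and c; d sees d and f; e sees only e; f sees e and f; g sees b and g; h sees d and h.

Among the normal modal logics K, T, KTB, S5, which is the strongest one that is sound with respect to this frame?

Reflexive (axiom T): yes — every world is S-related to itself.
Symmetric (axiom B): no — a S g but not g S a.
Euclidean (axiom 5): no — a S g and a S a, but not g S a.
So F validates K, T; KTB would additionally require S to be symmetric. The strongest is T.

T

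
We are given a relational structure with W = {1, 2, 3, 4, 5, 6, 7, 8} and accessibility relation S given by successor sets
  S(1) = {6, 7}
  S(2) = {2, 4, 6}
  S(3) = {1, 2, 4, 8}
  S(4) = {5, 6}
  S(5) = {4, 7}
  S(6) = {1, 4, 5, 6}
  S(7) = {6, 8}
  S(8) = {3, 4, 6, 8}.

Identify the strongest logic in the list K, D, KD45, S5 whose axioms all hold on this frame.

Serial (axiom D): yes — every world has a successor (e.g. 1 S 6).
Euclidean (axiom 5): no — 1 S 6 and 1 S 7, but not 6 S 7.
Transitive (axiom 4): no — 1 S 6 and 6 S 4, but not 1 S 4.
Reflexive (axiom T): no — 1 is not related to itself.
So F validates K, D; KD45 would additionally require S to be Euclidean and transitive. The strongest is D.

D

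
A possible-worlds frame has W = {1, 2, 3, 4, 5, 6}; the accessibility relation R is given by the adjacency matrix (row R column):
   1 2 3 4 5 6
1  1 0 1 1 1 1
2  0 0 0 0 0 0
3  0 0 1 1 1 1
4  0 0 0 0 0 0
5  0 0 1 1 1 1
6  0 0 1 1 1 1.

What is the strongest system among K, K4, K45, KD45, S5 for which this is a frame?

Transitive (axiom 4): yes — every two-step R-path is closed by a direct edge.
Euclidean (axiom 5): no — 1 R 4 and 1 R 3, but not 4 R 3.
Serial (axiom D): no — 2 has no R-successor.
Reflexive (axiom T): no — 2 is not related to itself.
So F validates K, K4; K45 would additionally require R to be Euclidean. The strongest is K4.

K4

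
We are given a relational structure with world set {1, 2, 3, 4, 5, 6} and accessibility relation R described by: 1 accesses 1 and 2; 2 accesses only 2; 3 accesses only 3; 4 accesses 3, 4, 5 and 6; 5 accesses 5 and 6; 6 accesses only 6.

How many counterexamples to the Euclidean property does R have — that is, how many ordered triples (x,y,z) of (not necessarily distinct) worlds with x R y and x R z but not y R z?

10

Enumerating: (1,2,1), (4,3,4), (4,3,5), (4,3,6), (4,5,3), (4,5,4), (4,6,3), (4,6,4), (4,6,5), (5,6,5).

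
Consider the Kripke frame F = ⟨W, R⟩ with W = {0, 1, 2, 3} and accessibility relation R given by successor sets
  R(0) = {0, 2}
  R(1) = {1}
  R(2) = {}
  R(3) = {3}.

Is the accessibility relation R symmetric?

Symmetric: no — 0 R 2 but not 2 R 0.

No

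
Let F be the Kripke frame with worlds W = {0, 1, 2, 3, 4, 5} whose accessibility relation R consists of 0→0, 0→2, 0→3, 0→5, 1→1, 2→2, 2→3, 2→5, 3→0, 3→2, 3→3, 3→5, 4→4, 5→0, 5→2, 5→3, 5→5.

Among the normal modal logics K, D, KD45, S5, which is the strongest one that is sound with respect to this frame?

D

Serial (axiom D): yes — every world has a successor (e.g. 0 R 0).
Euclidean (axiom 5): no — 3 R 2 and 3 R 0, but not 2 R 0.
Transitive (axiom 4): no — 2 R 3 and 3 R 0, but not 2 R 0.
Reflexive (axiom T): yes — every world is R-related to itself.
So F validates K, D; KD45 would additionally require R to be Euclidean and transitive. The strongest is D.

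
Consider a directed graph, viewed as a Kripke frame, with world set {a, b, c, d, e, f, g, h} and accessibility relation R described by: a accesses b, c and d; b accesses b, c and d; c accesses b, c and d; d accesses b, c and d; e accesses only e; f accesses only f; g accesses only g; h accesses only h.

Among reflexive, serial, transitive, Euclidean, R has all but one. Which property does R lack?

Reflexive: no — a is not related to itself.
Serial: yes — every world has a successor (e.g. a R b).
Transitive: yes — every two-step R-path is closed by a direct edge.
Euclidean: yes — any two successors of a common world are R-related.
Only reflexive fails.

reflexive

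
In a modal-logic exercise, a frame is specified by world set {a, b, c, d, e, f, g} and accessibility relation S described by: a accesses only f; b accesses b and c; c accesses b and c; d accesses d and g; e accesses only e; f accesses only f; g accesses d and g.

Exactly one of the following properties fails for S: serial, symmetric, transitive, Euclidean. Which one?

Serial: yes — every world has a successor (e.g. a S f).
Symmetric: no — a S f but not f S a.
Transitive: yes — every two-step S-path is closed by a direct edge.
Euclidean: yes — any two successors of a common world are S-related.
Only symmetric fails.

symmetric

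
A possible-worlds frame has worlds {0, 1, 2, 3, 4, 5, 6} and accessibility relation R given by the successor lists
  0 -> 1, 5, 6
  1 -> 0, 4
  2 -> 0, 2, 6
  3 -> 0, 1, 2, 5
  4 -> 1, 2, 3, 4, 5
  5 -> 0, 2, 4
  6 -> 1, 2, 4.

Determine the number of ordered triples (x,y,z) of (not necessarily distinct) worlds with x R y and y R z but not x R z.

Enumerating: (0,1,0), (0,1,4), (0,5,0), (0,5,2), (0,5,4), (0,6,2), (0,6,4), (1,0,1), (1,0,5), (1,0,6), (1,4,1), (1,4,2), … and 27 more.
Total: 39.

39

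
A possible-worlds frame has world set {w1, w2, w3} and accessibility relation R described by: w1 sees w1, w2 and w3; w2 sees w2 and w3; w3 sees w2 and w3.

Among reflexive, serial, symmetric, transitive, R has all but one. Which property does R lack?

symmetric

Reflexive: yes — every world is R-related to itself.
Serial: yes — every world has a successor (e.g. w1 R w1).
Symmetric: no — w1 R w2 but not w2 R w1.
Transitive: yes — every two-step R-path is closed by a direct edge.
Only symmetric fails.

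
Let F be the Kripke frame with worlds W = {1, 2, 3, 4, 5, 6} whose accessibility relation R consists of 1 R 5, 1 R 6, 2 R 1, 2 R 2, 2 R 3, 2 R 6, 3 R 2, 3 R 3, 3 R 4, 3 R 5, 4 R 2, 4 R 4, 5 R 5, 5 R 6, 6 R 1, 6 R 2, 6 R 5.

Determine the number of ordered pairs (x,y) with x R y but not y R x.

Enumerating: (1,5), (2,1), (3,4), (3,5), (4,2).

5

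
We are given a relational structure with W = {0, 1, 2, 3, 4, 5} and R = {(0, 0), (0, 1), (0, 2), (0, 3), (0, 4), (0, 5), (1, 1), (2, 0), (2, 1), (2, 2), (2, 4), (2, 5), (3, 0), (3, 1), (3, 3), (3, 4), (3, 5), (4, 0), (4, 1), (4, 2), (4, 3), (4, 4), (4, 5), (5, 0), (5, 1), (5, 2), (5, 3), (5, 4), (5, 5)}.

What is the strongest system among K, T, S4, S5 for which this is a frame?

T

Reflexive (axiom T): yes — every world is R-related to itself.
Transitive (axiom 4): no — 2 R 0 and 0 R 3, but not 2 R 3.
Euclidean (axiom 5): no — 0 R 1 and 0 R 2, but not 1 R 2.
So F validates K, T; S4 would additionally require R to be transitive. The strongest is T.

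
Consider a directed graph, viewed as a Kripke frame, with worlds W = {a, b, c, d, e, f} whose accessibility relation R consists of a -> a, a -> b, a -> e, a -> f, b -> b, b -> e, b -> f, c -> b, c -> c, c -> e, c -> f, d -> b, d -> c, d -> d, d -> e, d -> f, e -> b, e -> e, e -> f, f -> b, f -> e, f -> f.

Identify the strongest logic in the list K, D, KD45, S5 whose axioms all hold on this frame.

Serial (axiom D): yes — every world has a successor (e.g. a R a).
Euclidean (axiom 5): no — d R b and d R c, but not b R c.
Transitive (axiom 4): yes — every two-step R-path is closed by a direct edge.
Reflexive (axiom T): yes — every world is R-related to itself.
So F validates K, D; KD45 would additionally require R to be Euclidean. The strongest is D.

D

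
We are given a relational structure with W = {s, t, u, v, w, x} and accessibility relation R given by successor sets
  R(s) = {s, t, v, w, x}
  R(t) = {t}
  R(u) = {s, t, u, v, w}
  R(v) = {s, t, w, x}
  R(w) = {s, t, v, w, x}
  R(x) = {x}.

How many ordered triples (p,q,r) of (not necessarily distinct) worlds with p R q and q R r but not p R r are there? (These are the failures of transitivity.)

5

Enumerating: (u,s,x), (u,v,x), (u,w,x), (v,s,v), (v,w,v).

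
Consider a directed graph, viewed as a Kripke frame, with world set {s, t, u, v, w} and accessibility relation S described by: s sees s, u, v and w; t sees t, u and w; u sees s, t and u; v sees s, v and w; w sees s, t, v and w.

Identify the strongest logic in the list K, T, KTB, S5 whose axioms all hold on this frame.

KTB

Reflexive (axiom T): yes — every world is S-related to itself.
Symmetric (axiom B): yes — every pair in S has its reverse in S.
Euclidean (axiom 5): no — s S u and s S v, but not u S v.
So F validates K, T, KTB; S5 would additionally require S to be Euclidean. The strongest is KTB.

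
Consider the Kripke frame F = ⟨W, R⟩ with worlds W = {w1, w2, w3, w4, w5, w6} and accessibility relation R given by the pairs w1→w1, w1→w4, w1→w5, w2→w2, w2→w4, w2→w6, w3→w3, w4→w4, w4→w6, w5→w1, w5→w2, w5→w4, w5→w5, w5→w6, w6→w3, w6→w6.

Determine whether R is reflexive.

Reflexive: yes — every world is R-related to itself.

Yes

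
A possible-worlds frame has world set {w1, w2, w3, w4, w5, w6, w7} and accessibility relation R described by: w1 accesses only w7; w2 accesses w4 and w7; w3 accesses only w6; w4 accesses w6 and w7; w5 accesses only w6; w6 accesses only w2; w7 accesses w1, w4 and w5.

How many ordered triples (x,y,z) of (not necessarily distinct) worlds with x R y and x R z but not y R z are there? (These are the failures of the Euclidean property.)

19

Enumerating: (w1,w7,w7), (w2,w4,w4), (w2,w7,w7), (w3,w6,w6), (w4,w6,w6), (w4,w6,w7), (w4,w7,w6), (w4,w7,w7), (w5,w6,w6), (w6,w2,w2), (w7,w1,w1), (w7,w1,w4), … and 7 more.
Total: 19.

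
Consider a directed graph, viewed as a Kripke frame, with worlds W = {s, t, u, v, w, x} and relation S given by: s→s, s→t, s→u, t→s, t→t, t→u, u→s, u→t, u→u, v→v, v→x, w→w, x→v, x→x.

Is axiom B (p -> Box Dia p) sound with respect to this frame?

Yes

Axiom B corresponds to the accessibility relation being symmetric.
Symmetric: yes — every pair in S has its reverse in S.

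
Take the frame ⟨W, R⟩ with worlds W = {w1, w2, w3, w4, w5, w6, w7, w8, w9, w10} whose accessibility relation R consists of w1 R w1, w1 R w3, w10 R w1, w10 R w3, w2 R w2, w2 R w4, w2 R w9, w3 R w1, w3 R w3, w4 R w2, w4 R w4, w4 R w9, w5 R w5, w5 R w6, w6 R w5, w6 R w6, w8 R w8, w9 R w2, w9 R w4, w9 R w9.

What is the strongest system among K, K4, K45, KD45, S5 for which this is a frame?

K45

Transitive (axiom 4): yes — every two-step R-path is closed by a direct edge.
Euclidean (axiom 5): yes — any two successors of a common world are R-related.
Serial (axiom D): no — w7 has no R-successor.
Reflexive (axiom T): no — w7 is not related to itself.
So F validates K, K4, K45; KD45 would additionally require R to be serial. The strongest is K45.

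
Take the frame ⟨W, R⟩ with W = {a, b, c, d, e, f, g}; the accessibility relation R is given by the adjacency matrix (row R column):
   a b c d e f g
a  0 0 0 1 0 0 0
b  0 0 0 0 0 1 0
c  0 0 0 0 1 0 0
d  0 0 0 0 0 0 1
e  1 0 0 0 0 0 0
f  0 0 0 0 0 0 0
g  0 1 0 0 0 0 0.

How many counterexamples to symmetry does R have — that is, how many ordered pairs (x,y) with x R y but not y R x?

Enumerating: (a,d), (b,f), (c,e), (d,g), (e,a), (g,b).

6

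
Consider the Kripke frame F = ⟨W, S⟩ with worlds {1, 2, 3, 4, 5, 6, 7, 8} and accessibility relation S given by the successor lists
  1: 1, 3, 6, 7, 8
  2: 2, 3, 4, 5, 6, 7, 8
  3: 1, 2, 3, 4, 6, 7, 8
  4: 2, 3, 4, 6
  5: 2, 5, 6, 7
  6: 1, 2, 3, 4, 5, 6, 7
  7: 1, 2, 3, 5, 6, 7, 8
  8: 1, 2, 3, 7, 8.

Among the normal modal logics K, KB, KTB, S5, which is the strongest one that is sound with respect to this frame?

KTB

Symmetric (axiom B): yes — every pair in S has its reverse in S.
Reflexive (axiom T): yes — every world is S-related to itself.
Euclidean (axiom 5): no — 1 S 6 and 1 S 8, but not 6 S 8.
So F validates K, KB, KTB; S5 would additionally require S to be Euclidean. The strongest is KTB.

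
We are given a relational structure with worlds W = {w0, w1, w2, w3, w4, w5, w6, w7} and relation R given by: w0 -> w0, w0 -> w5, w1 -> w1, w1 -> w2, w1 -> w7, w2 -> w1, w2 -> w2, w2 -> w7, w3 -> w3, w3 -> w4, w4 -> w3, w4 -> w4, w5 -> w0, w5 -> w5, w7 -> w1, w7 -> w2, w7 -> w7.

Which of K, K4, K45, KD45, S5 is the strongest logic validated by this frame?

K45

Transitive (axiom 4): yes — every two-step R-path is closed by a direct edge.
Euclidean (axiom 5): yes — any two successors of a common world are R-related.
Serial (axiom D): no — w6 has no R-successor.
Reflexive (axiom T): no — w6 is not related to itself.
So F validates K, K4, K45; KD45 would additionally require R to be serial. The strongest is K45.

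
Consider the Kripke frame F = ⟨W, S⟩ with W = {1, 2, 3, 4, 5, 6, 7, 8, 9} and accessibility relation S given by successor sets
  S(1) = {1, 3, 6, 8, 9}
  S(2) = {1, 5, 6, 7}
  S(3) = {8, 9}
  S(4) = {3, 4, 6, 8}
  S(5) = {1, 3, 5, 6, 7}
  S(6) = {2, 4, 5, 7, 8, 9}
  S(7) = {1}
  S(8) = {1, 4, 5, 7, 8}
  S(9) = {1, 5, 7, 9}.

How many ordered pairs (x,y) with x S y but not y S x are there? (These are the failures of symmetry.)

19

Enumerating: (1,3), (1,6), (2,1), (2,5), (2,7), (3,8), (3,9), (4,3), (5,1), (5,3), (5,7), (6,7), … and 7 more.
Total: 19.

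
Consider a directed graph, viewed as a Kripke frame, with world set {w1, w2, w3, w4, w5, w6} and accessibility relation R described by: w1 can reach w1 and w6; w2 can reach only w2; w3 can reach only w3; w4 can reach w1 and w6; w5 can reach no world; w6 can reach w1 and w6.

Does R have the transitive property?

Yes

Transitive: yes — every two-step R-path is closed by a direct edge.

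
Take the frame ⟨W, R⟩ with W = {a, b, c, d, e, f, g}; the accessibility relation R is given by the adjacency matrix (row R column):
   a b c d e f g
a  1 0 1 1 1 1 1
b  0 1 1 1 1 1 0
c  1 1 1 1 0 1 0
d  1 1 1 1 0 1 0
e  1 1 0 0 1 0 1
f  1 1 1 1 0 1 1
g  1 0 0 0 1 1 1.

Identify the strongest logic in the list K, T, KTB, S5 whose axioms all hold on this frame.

Reflexive (axiom T): yes — every world is R-related to itself.
Symmetric (axiom B): yes — every pair in R has its reverse in R.
Euclidean (axiom 5): no — a R c and a R e, but not c R e.
So F validates K, T, KTB; S5 would additionally require R to be Euclidean. The strongest is KTB.

KTB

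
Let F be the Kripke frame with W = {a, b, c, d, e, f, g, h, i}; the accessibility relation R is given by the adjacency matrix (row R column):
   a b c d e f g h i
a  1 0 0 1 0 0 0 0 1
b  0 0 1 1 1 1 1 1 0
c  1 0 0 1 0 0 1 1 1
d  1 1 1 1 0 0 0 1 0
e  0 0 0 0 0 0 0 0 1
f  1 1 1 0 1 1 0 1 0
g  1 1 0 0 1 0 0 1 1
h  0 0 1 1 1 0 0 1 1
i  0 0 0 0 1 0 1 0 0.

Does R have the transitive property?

Transitive: no — a R d and d R b, but not a R b.

No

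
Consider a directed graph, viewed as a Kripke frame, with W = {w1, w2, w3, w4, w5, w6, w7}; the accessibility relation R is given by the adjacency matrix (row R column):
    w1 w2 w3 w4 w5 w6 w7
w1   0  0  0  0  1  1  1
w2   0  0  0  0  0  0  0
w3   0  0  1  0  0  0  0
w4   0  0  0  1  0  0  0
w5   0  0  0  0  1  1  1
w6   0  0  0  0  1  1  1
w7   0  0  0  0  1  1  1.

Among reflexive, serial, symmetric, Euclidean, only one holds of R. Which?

Reflexive: no — w1 is not related to itself.
Serial: no — w2 has no R-successor.
Symmetric: no — w1 R w5 but not w5 R w1.
Euclidean: yes — any two successors of a common world are R-related.
Only Euclidean holds.

Euclidean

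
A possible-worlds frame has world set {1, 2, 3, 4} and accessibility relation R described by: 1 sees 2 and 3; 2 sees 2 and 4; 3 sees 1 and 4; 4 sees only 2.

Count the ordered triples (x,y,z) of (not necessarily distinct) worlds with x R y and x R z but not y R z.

8

Enumerating: (1,2,3), (1,3,2), (1,3,3), (2,4,4), (3,1,1), (3,1,4), (3,4,1), (3,4,4).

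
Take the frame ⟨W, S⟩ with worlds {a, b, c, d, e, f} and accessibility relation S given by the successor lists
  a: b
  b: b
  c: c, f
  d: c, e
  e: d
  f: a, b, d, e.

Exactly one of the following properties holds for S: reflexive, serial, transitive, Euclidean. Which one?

serial

Reflexive: no — a is not related to itself.
Serial: yes — every world has a successor (e.g. a S b).
Transitive: no — c S f and f S a, but not c S a.
Euclidean: no — d S c and d S e, but not c S e.
Only serial holds.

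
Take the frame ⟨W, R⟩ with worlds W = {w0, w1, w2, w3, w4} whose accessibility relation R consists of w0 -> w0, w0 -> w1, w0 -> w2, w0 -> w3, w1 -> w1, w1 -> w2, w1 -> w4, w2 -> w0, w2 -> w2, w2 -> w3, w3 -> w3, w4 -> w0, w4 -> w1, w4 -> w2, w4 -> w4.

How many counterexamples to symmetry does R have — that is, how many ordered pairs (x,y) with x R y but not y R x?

Enumerating: (w0,w1), (w0,w3), (w1,w2), (w2,w3), (w4,w0), (w4,w2).

6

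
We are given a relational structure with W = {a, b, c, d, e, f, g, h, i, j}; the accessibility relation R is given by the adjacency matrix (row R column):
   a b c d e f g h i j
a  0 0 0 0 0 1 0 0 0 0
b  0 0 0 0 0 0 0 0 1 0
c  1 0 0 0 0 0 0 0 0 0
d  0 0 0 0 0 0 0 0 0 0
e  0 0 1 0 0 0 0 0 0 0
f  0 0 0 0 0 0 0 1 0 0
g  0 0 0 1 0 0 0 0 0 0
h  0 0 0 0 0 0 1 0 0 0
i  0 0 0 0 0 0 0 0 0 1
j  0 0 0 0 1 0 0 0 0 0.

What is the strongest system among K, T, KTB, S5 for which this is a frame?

K

Reflexive (axiom T): no — a is not related to itself.
Symmetric (axiom B): no — a R f but not f R a.
Euclidean (axiom 5): no — a R f and a R f, but not f R f.
So F validates K; T would additionally require R to be reflexive. The strongest is K.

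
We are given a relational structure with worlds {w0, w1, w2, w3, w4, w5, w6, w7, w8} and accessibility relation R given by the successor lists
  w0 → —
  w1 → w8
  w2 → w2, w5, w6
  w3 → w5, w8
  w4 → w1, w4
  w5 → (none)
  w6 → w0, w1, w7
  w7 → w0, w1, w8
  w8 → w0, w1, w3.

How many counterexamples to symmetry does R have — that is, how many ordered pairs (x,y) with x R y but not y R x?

11

Enumerating: (w2,w5), (w2,w6), (w3,w5), (w4,w1), (w6,w0), (w6,w1), (w6,w7), (w7,w0), (w7,w1), (w7,w8), (w8,w0).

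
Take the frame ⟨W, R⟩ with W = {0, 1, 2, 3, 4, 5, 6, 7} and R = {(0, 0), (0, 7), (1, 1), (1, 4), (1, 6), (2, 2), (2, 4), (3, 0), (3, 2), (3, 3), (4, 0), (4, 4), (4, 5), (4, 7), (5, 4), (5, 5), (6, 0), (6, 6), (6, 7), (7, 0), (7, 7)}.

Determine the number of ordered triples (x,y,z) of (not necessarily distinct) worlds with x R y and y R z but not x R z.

Enumerating: (1,4,0), (1,4,5), (1,4,7), (1,6,0), (1,6,7), (2,4,0), (2,4,5), (2,4,7), (3,0,7), (3,2,4), (5,4,0), (5,4,7).

12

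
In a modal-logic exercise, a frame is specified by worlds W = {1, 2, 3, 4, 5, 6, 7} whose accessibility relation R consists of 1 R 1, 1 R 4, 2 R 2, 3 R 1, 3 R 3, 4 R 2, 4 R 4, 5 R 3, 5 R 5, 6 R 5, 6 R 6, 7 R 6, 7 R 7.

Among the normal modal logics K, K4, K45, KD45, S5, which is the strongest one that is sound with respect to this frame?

Transitive (axiom 4): no — 1 R 4 and 4 R 2, but not 1 R 2.
Euclidean (axiom 5): no — 1 R 4 and 1 R 1, but not 4 R 1.
Serial (axiom D): yes — every world has a successor (e.g. 1 R 1).
Reflexive (axiom T): yes — every world is R-related to itself.
So F validates K; K4 would additionally require R to be transitive. The strongest is K.

K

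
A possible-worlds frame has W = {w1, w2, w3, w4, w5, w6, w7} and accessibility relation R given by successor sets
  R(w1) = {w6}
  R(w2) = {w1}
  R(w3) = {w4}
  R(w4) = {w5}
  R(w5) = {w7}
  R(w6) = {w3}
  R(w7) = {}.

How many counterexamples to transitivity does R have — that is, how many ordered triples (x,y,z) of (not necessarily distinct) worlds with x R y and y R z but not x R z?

5

Enumerating: (w1,w6,w3), (w2,w1,w6), (w3,w4,w5), (w4,w5,w7), (w6,w3,w4).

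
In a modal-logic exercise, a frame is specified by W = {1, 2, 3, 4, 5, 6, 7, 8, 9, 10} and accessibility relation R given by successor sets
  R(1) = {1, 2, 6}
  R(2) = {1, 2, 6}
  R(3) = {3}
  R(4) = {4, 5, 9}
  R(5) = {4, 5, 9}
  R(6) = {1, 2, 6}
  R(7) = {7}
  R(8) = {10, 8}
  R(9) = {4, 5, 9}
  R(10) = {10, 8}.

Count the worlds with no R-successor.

R is serial; there are no such worlds.

0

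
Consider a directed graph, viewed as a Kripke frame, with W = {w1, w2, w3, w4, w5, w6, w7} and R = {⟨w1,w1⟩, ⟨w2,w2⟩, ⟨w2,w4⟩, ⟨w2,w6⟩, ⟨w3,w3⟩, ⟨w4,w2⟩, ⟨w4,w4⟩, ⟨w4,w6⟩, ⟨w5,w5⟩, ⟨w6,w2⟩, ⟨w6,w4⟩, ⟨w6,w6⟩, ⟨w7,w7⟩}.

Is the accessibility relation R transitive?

Transitive: yes — every two-step R-path is closed by a direct edge.

Yes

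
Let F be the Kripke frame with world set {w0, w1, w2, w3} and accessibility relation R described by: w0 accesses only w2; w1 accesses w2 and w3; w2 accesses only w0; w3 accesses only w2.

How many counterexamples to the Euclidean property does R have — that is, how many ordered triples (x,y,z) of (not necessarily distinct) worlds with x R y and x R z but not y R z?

6

Enumerating: (w0,w2,w2), (w1,w2,w2), (w1,w2,w3), (w1,w3,w3), (w2,w0,w0), (w3,w2,w2).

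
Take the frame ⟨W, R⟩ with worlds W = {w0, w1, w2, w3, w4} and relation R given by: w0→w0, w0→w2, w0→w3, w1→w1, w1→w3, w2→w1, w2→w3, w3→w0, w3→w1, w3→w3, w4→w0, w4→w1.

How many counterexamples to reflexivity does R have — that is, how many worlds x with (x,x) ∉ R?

Enumerating: w2, w4.

2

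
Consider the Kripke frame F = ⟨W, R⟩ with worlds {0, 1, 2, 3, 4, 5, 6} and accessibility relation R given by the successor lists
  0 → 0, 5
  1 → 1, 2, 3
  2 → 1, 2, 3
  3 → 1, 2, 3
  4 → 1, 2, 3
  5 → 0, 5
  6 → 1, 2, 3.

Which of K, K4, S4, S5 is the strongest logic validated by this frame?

K4

Transitive (axiom 4): yes — every two-step R-path is closed by a direct edge.
Reflexive (axiom T): no — 4 is not related to itself.
Euclidean (axiom 5): yes — any two successors of a common world are R-related.
So F validates K, K4; S4 would additionally require R to be reflexive. The strongest is K4.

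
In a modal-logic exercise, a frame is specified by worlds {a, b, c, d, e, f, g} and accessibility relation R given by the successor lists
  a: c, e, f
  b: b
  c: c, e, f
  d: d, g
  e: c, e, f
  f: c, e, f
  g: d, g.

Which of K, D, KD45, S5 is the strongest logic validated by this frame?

Serial (axiom D): yes — every world has a successor (e.g. a R c).
Euclidean (axiom 5): yes — any two successors of a common world are R-related.
Transitive (axiom 4): yes — every two-step R-path is closed by a direct edge.
Reflexive (axiom T): no — a is not related to itself.
So F validates K, D, KD45; S5 would additionally require R to be reflexive. The strongest is KD45.

KD45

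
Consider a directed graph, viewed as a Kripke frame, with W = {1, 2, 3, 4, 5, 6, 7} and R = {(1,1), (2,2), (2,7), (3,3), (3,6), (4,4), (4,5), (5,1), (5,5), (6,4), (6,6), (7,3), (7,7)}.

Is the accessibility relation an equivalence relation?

Reflexive: yes — every world is R-related to itself.
Symmetric: no — 2 R 7 but not 7 R 2.
Transitive: no — 2 R 7 and 7 R 3, but not 2 R 3.
So R is not an equivalence relation.

No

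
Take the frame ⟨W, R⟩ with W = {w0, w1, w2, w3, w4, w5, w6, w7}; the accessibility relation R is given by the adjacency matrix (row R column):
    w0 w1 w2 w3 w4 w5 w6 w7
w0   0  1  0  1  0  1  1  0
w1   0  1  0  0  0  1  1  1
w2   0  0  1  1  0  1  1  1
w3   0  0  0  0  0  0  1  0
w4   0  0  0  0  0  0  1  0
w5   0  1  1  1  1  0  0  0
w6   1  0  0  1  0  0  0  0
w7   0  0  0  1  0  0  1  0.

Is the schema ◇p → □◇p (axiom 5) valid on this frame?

Axiom 5 corresponds to the accessibility relation being Euclidean.
Euclidean: no — w0 R w1 and w0 R w3, but not w1 R w3.

No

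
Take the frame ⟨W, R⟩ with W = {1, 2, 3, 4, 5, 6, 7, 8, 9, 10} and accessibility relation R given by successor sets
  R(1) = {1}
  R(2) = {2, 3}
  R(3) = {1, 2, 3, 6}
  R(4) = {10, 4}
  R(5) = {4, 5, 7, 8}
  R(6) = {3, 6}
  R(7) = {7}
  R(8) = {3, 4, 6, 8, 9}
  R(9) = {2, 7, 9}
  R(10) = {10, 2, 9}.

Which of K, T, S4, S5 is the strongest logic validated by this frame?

Reflexive (axiom T): yes — every world is R-related to itself.
Transitive (axiom 4): no — 10 R 2 and 2 R 3, but not 10 R 3.
Euclidean (axiom 5): no — 10 R 2 and 10 R 9, but not 2 R 9.
So F validates K, T; S4 would additionally require R to be transitive. The strongest is T.

T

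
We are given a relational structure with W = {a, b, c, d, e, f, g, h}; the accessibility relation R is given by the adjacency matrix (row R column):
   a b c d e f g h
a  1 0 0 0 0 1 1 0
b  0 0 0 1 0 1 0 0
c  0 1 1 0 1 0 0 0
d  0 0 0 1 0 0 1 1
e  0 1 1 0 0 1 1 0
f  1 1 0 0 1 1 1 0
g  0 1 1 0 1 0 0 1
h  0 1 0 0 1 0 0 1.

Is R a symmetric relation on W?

Symmetric: no — a R g but not g R a.

No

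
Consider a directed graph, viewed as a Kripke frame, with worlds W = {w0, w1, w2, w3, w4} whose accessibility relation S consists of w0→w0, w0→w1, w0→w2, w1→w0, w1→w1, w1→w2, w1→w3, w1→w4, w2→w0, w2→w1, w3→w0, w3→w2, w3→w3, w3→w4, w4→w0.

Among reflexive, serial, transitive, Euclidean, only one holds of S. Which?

serial

Reflexive: no — w2 is not related to itself.
Serial: yes — every world has a successor (e.g. w0 S w0).
Transitive: no — w0 S w1 and w1 S w3, but not w0 S w3.
Euclidean: no — w1 S w0 and w1 S w3, but not w0 S w3.
Only serial holds.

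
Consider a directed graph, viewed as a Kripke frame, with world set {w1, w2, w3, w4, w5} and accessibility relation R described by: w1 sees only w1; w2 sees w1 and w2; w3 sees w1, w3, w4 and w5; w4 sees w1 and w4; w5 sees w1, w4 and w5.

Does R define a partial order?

Reflexive: yes — every world is R-related to itself.
Transitive: yes — every two-step R-path is closed by a direct edge.
Antisymmetric: yes — no distinct pair is related both ways.
So R is a partial order.

Yes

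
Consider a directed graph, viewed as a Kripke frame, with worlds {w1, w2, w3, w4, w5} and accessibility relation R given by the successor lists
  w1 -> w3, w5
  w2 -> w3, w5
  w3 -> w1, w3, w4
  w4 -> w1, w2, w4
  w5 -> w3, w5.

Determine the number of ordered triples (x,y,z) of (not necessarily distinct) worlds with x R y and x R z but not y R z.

Enumerating: (w1,w3,w5), (w2,w3,w5), (w3,w1,w1), (w3,w1,w4), (w3,w4,w3), (w4,w1,w1), (w4,w1,w2), (w4,w1,w4), (w4,w2,w1), (w4,w2,w2), (w4,w2,w4), (w5,w3,w5).

12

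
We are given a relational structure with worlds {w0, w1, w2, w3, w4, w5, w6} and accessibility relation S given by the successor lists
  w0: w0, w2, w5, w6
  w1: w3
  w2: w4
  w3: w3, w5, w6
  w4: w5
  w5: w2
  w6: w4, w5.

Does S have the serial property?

Serial: yes — every world has a successor (e.g. w0 S w0).

Yes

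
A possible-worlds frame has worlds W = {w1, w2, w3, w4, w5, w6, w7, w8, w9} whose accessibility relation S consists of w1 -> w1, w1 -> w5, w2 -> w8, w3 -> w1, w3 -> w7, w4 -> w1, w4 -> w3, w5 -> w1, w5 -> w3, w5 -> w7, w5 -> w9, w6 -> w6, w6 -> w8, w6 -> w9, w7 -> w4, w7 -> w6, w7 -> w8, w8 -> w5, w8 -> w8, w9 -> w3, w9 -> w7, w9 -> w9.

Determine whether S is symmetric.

No

Symmetric: no — w2 S w8 but not w8 S w2.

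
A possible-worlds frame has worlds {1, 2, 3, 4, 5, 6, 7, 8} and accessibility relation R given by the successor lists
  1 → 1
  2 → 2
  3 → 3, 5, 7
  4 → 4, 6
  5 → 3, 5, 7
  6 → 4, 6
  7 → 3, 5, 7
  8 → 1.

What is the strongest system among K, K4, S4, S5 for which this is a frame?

K4

Transitive (axiom 4): yes — every two-step R-path is closed by a direct edge.
Reflexive (axiom T): no — 8 is not related to itself.
Euclidean (axiom 5): yes — any two successors of a common world are R-related.
So F validates K, K4; S4 would additionally require R to be reflexive. The strongest is K4.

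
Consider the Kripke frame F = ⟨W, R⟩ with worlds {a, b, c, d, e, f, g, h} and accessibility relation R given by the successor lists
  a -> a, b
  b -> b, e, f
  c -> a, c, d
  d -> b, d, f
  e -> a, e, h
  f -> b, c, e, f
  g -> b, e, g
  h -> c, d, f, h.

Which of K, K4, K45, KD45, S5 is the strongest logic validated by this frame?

Transitive (axiom 4): no — a R b and b R e, but not a R e.
Euclidean (axiom 5): no — b R e and b R f, but not e R f.
Serial (axiom D): yes — every world has a successor (e.g. a R a).
Reflexive (axiom T): yes — every world is R-related to itself.
So F validates K; K4 would additionally require R to be transitive. The strongest is K.

K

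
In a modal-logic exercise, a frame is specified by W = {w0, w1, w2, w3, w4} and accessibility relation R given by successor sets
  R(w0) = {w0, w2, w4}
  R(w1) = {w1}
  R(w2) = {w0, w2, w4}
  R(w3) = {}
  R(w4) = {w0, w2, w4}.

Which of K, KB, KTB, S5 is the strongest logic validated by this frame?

Symmetric (axiom B): yes — every pair in R has its reverse in R.
Reflexive (axiom T): no — w3 is not related to itself.
Euclidean (axiom 5): yes — any two successors of a common world are R-related.
So F validates K, KB; KTB would additionally require R to be reflexive. The strongest is KB.

KB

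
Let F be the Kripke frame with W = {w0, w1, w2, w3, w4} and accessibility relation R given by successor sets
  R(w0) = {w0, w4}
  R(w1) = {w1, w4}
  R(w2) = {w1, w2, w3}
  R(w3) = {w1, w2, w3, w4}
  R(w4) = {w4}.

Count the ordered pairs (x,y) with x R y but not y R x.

Enumerating: (w0,w4), (w1,w4), (w2,w1), (w3,w1), (w3,w4).

5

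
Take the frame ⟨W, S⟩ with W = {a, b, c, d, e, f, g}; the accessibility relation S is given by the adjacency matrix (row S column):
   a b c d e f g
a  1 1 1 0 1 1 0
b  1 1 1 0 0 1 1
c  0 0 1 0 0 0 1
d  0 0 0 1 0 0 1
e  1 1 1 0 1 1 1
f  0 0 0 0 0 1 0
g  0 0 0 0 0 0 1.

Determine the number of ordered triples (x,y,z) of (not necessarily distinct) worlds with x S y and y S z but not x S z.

Enumerating: (a,b,g), (a,c,g), (a,e,g), (b,a,e).

4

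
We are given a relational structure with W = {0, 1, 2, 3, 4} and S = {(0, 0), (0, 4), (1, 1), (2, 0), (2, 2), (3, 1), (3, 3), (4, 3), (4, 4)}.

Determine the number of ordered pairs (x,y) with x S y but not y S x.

4

Enumerating: (0,4), (2,0), (3,1), (4,3).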